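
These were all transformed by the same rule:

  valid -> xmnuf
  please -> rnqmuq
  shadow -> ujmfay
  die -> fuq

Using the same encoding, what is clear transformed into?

enqmt

The rule splits by letter class: vowels +12, consonants +2.
On clear: c(cons)+2=e, l(cons)+2=n, e(vowel)+12=q, a(vowel)+12=m, r(cons)+2=t.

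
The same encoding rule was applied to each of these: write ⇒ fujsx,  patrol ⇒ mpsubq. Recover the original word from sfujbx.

The output letters match the input read backwards, each shifted +1: write reversed is etirw. The word is reversed, then every letter is shifted forward by 1.
Decoding sfujbx: shift back: s−1=r, f−1=e, u−1=t, j−1=i, b−1=a, x−1=w → retiaw; then reverse → waiter.

waiter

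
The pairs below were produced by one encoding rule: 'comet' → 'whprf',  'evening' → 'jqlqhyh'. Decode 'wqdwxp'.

mutant

Two steps: reverse the string, then apply a Caesar shift of +3.
Decoding wqdwxp: shift back: w−3=t, q−3=n, d−3=a, w−3=t, x−3=u, p−3=m → tnatum; then reverse → mutant.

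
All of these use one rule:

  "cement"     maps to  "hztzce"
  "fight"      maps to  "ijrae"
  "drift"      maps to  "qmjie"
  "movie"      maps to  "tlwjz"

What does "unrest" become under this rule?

ncmzve

c(2)→h(7) and e(4)→z(25) fit y≡9x+15 (mod 26); the inverse of 9 mod 26 is 3. Each letter's alphabet position (a=0..z=25) is mapped through 9·x+15 mod 26 — an affine cipher.
For unrest: u(20)→9·20+15≡13=n; n(13)→9·13+15≡2=c; r(17)→9·17+15≡12=m; e(4)→9·4+15≡25=z; s(18)→9·18+15≡21=v; t(19)→9·19+15≡4=e (all mod 26).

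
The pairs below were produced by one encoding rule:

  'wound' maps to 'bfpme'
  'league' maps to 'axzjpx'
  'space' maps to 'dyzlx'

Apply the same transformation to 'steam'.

dwxzt

w(22)→b(1) and o(14)→f(5) fit y≡19x+25 (mod 26); the inverse of 19 mod 26 is 11. This is an affine cipher: with a=0,…,z=25, each position x becomes (19x+25) mod 26.
Applying it to steam: s(18)→19·18+25≡3=d; t(19)→19·19+25≡22=w; e(4)→19·4+25≡23=x; a(0)→19·0+25≡25=z; m(12)→19·12+25≡19=t (all mod 26).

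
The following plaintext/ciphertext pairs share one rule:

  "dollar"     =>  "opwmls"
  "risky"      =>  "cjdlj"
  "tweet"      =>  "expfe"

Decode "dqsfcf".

sphere

Shifts by position in dollar: pos 0: d→o (+11), pos 1: o→p (+1), pos 2: l→w (+11), pos 3: l→m (+1) — repeating every 2. A repeating key of period 2 is used — shifts +11, +1 over and over.
Reversing it on dqsfcf: d−11=s, q−1=p, s−11=h, f−1=e, c−11=r, f−1=e.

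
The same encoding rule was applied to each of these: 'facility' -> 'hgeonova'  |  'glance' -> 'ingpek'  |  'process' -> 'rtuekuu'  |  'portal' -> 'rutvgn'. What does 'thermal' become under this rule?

The shift depends on letter class: consonant f→h is +2, but vowel a→g is +6. Two shifts are in play — +6 for a/e/i/o/u, +2 for every other letter.
On thermal: t(cons)+2=v, h(cons)+2=j, e(vowel)+6=k, r(cons)+2=t, m(cons)+2=o, a(vowel)+6=g, l(cons)+2=n.

vjktogn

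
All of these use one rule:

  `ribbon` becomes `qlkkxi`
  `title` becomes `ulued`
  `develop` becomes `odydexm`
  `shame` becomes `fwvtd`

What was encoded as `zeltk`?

r(17)→q(16) and i(8)→l(11) fit y≡15x+21 (mod 26); the inverse of 15 mod 26 is 7. Treating letters as 0–25, the rule is x ↦ 15x + 21 (mod 26).
Decoding zeltk: z(25)→7·(25−21)≡2=c; e(4)→7·(4−21)≡11=l; l(11)→7·(11−21)≡8=i; t(19)→7·(19−21)≡12=m; k(10)→7·(10−21)≡1=b (all mod 26).

climb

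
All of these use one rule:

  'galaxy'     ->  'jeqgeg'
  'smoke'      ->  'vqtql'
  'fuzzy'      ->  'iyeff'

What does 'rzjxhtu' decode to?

overall

In galaxy: g→j is +3, a→e is +4, l→q is +5, a→g is +6 — the shift increases by 1 each position. Each letter shifts forward by (position + 3), i.e. 3, 4, 5, … — the shift grows by one for each successive letter.
Decoding rzjxhtu: r−3=o, z−4=v, j−5=e, x−6=r, h−7=a, t−8=l, u−9=l.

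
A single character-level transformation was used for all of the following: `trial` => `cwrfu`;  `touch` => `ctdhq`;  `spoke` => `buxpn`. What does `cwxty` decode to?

Shifts by position in trial: pos 0: t→c (+9), pos 1: r→w (+5), pos 2: i→r (+9), pos 3: a→f (+5) — repeating every 2. A repeating key of period 2 is used — shifts +9, +5 over and over.
Reversing it on cwxty: c−9=t, w−5=r, x−9=o, t−5=o, y−9=p.

troop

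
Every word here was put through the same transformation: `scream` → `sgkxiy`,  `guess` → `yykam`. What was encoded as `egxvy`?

The output letters match the input read backwards, each shifted +6: scream reversed is maercs. The word is reversed, then every letter is shifted forward by 6.
Undoing it on egxvy: shift back: e−6=y, g−6=a, x−6=r, v−6=p, y−6=s → yarps; then reverse → spray.

spray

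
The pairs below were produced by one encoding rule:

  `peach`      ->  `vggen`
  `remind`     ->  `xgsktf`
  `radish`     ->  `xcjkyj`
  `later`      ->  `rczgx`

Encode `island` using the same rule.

A repeating key of period 2 is used — shifts +6, +2 over and over.
For island: i+6=o, s+2=u, l+6=r, a+2=c, n+6=t, d+2=f.

ourctf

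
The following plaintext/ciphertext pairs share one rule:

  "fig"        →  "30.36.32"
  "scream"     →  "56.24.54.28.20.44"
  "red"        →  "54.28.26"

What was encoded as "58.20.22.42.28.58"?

tablet

Each letter becomes 2×(its alphabet position, a=1..z=26) + 18.
Reversing it on 58.20.22.42.28.58: 58→(58−18)÷2=20=t, 20→(20−18)÷2=1=a, 22→(22−18)÷2=2=b, 42→(42−18)÷2=12=l, 28→(28−18)÷2=5=e, 58→(58−18)÷2=20=t.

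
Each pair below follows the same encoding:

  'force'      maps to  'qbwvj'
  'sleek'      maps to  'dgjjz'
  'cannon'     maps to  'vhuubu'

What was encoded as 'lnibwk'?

f(5)→q(16) and o(14)→b(1) fit y≡7x+7 (mod 26); the inverse of 7 mod 26 is 15. This is an affine cipher: with a=0,…,z=25, each position x becomes (7x+7) mod 26.
Decoding lnibwk: l(11)→15·(11−7)≡8=i; n(13)→15·(13−7)≡12=m; i(8)→15·(8−7)≡15=p; b(1)→15·(1−7)≡14=o; w(22)→15·(22−7)≡17=r; k(10)→15·(10−7)≡19=t (all mod 26).

import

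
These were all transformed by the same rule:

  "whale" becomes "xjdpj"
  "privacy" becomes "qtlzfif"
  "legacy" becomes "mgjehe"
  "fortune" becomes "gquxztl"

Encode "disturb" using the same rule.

In whale: w→x is +1, h→j is +2, a→d is +3, l→p is +4 — the shift increases by 1 each position. Each letter shifts forward by (position + 1), i.e. 1, 2, 3, … — the shift grows by one for each successive letter.
Applying it to disturb: d+1=e, i+2=k, s+3=v, t+4=x, u+5=z, r+6=x, b+7=i.

ekvxzxi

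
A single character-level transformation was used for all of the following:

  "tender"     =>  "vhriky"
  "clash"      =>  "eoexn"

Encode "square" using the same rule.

utyfxl

In tender: t→v is +2, e→h is +3, n→r is +4, d→i is +5 — the shift increases by 1 each position. The shift increases by 1 at each position, starting from +2: 2, 3, 4, ….
For square: s+2=u, q+3=t, u+4=y, a+5=f, r+6=x, e+7=l.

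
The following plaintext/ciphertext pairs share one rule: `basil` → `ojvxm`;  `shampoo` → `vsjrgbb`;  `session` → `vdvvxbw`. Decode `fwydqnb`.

undergo

b(1)→o(14) and a(0)→j(9) fit y≡5x+9 (mod 26); the inverse of 5 mod 26 is 21. Treating letters as 0–25, the rule is x ↦ 5x + 9 (mod 26).
Decoding fwydqnb: f(5)→21·(5−9)≡20=u; w(22)→21·(22−9)≡13=n; y(24)→21·(24−9)≡3=d; d(3)→21·(3−9)≡4=e; q(16)→21·(16−9)≡17=r; n(13)→21·(13−9)≡6=g; b(1)→21·(1−9)≡14=o (all mod 26).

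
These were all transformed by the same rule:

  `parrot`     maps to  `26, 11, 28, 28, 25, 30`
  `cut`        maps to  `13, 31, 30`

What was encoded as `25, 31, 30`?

p is letter #16 and maps to 26: an offset of 10. Each letter is replaced by its alphabet position (a=1..z=26) + 10.
Reversing it on 25, 31, 30: 25→(25−10)÷1=15=o, 31→(31−10)÷1=21=u, 30→(30−10)÷1=20=t.

out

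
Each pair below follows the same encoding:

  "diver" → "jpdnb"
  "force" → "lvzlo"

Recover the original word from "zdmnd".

In diver: d→j is +6, i→p is +7, v→d is +8, e→n is +9 — the shift increases by 1 each position. Letter i (0-indexed) is shifted by i+6, so successive shifts are 6, 7, 8, ….
Reversing it on zdmnd: z−6=t, d−7=w, m−8=e, n−9=e, d−10=t.

tweet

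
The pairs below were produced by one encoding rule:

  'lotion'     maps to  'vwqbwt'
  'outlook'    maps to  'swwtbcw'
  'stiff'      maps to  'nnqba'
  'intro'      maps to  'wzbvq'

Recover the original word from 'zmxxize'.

The output letters match the input read backwards, each shifted +8: lotion reversed is noitol. Read the word backwards and shift each letter +8.
Undoing it on zmxxize: shift back: z−8=r, m−8=e, x−8=p, x−8=p, i−8=a, z−8=r, e−8=w → repparw; then reverse → wrapper.

wrapper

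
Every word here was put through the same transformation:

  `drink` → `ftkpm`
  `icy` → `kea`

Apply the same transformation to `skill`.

Compare letters: d→f is +2, r→t is +2, i→k is +2 — a constant shift. This is a Caesar cipher with shift 2.
Applying it to skill: s+2=u, k+2=m, i+2=k, l+2=n, l+2=n.

umknn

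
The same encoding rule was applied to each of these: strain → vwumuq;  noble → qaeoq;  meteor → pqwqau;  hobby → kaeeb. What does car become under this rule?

The shift depends on letter class: consonant s→v is +3, but vowel a→m is +12. Two shifts are in play — +12 for a/e/i/o/u, +3 for every other letter.
For car: c(cons)+3=f, a(vowel)+12=m, r(cons)+3=u.

fmu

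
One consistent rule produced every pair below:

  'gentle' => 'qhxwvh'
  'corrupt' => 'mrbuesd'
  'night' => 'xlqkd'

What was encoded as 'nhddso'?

Shifts by position in gentle: pos 0: g→q (+10), pos 1: e→h (+3), pos 2: n→x (+10), pos 3: t→w (+3) — repeating every 2. The shifts repeat in a cycle of length 2: positions 0,1,… shift by +10, +3, then the pattern repeats.
Reversing it on nhddso: n−10=d, h−3=e, d−10=t, d−3=a, s−10=i, o−3=l.

detail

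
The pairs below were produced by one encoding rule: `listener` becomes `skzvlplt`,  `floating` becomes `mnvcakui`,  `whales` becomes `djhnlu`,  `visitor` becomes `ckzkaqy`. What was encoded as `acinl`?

table

It's a Vigenère-style cipher with numeric key [7,2]: position i shifts by key[i mod 2].
Reversing it on acinl: a−7=t, c−2=a, i−7=b, n−2=l, l−7=e.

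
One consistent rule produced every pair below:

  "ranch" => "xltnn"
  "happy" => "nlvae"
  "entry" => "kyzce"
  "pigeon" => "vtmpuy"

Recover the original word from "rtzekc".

Shifts by position in ranch: pos 0: r→x (+6), pos 1: a→l (+11), pos 2: n→t (+6), pos 3: c→n (+11) — repeating every 2. A repeating key of period 2 is used — shifts +6, +11 over and over.
Decoding rtzekc: r−6=l, t−11=i, z−6=t, e−11=t, k−6=e, c−11=r.

litter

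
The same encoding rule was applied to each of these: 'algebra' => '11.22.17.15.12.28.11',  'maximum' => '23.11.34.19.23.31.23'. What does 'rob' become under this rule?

28.25.12

a is letter #1 and maps to 11: an offset of 10. Each letter is replaced by its alphabet position (a=1..z=26) + 10.
For rob: r=18→28, o=15→25, b=2→12.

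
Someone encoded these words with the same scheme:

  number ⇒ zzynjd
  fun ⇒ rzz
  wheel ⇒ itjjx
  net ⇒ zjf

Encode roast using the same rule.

dtfef

The shift depends on letter class: consonant n→z is +12, but vowel u→z is +5. Two shifts are in play — +5 for a/e/i/o/u, +12 for every other letter.
For roast: r(cons)+12=d, o(vowel)+5=t, a(vowel)+5=f, s(cons)+12=e, t(cons)+12=f.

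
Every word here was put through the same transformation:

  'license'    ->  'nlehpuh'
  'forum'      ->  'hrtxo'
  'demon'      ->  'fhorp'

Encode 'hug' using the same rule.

The rule splits by letter class: vowels +3, consonants +2.
For hug: h(cons)+2=j, u(vowel)+3=x, g(cons)+2=i.

jxi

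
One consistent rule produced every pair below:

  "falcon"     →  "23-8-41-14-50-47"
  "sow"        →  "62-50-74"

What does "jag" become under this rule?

35-8-26

f(#6)→23 and a(#1)→8: differences scale by 3, so n = 3·pos + 5. With a=1..z=26, the number is 3·pos + 5.
On jag: j=10→35, a=1→8, g=7→26.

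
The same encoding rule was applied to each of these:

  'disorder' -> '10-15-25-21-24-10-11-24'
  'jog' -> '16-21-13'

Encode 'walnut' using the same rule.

d is letter #4 and maps to 10: an offset of 6. Each letter is replaced by its alphabet position (a=1..z=26) + 6.
For walnut: w=23→29, a=1→7, l=12→18, n=14→20, u=21→27, t=20→26.

29-7-18-20-27-26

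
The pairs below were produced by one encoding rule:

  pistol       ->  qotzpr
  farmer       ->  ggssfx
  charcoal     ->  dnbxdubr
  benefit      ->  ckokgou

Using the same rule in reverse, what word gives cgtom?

basil

Shifts by position in pistol: pos 0: p→q (+1), pos 1: i→o (+6), pos 2: s→t (+1), pos 3: t→z (+6) — repeating every 2. The shifts repeat in a cycle of length 2: positions 0,1,… shift by +1, +6, then the pattern repeats.
Undoing it on cgtom: c−1=b, g−6=a, t−1=s, o−6=i, m−1=l.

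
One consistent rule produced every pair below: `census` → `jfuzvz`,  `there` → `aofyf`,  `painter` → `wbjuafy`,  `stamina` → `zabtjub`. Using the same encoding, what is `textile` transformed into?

Vowels shift forward by 1 and consonants shift forward by 7.
Applying it to textile: t(cons)+7=a, e(vowel)+1=f, x(cons)+7=e, t(cons)+7=a, i(vowel)+1=j, l(cons)+7=s, e(vowel)+1=f.

afeajsf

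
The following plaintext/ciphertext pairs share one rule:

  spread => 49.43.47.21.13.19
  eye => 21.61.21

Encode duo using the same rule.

s(#19)→49 and p(#16)→43: differences scale by 2, so n = 2·pos + 11. Each letter becomes 2×(its alphabet position, a=1..z=26) + 11.
For duo: d=4→19, u=21→53, o=15→41.

19.53.41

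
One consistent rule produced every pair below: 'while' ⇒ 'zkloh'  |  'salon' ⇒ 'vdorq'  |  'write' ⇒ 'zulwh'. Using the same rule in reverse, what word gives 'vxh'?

sue

Compare letters: w→z is +3, h→k is +3, i→l is +3 — a constant shift. It's a constant shift of +3 (ROT3).
Undoing it on vxh: v−3=s, x−3=u, h−3=e.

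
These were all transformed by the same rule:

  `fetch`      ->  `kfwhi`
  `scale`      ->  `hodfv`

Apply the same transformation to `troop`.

srruw

The output letters match the input read backwards, each shifted +3: fetch reversed is hctef. The word is reversed, then every letter is shifted forward by 3.
On troop: reverse → poort; then shift: p+3=s, o+3=r, o+3=r, r+3=u, t+3=w.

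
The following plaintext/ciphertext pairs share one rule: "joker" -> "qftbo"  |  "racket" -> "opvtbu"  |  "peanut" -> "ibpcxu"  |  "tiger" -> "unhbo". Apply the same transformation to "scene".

rvbcb

j(9)→q(16) and o(14)→f(5) fit y≡3x+15 (mod 26); the inverse of 3 mod 26 is 9. This is an affine cipher: with a=0,…,z=25, each position x becomes (3x+15) mod 26.
For scene: s(18)→3·18+15≡17=r; c(2)→3·2+15≡21=v; e(4)→3·4+15≡1=b; n(13)→3·13+15≡2=c; e(4)→3·4+15≡1=b (all mod 26).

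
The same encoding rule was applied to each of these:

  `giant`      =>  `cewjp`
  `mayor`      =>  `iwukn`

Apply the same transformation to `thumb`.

Compare letters: g→c is +22, i→e is +22, a→w is +22 — a constant shift. It's a constant shift of +22 (ROT22).
On thumb: t+22=p, h+22=d, u+22=q, m+22=i, b+22=x.

pdqix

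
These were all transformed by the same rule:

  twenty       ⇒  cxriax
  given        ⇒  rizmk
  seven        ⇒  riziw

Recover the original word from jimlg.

Read the word backwards and shift each letter +4.
Undoing it on jimlg: shift back: j−4=f, i−4=e, m−4=i, l−4=h, g−4=c → feihc; then reverse → chief.

chief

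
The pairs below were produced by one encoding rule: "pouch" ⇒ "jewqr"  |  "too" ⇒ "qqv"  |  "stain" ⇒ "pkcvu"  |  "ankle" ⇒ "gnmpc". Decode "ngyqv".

The word is reversed, then every letter is shifted forward by 2.
Reversing it on ngyqv: shift back: n−2=l, g−2=e, y−2=w, q−2=o, v−2=t → lewot; then reverse → towel.

towel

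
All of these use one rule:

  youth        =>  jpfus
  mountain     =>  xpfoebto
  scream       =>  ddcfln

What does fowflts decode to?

Shifts by position in youth: pos 0: y→j (+11), pos 1: o→p (+1), pos 2: u→f (+11), pos 3: t→u (+1) — repeating every 2. The shifts repeat in a cycle of length 2: positions 0,1,… shift by +11, +1, then the pattern repeats.
Undoing it on fowflts: f−11=u, o−1=n, w−11=l, f−1=e, l−11=a, t−1=s, s−11=h.

unleash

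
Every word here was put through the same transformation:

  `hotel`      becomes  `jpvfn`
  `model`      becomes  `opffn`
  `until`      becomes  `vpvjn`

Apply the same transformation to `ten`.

vfp

The rule splits by letter class: vowels +1, consonants +2.
For ten: t(cons)+2=v, e(vowel)+1=f, n(cons)+2=p.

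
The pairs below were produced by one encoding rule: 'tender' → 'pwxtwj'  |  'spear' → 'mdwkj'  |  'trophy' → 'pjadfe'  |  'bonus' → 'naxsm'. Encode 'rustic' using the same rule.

jsmpiq

t(19)→p(15) and e(4)→w(22) fit y≡3x+10 (mod 26); the inverse of 3 mod 26 is 9. This is an affine cipher: with a=0,…,z=25, each position x becomes (3x+10) mod 26.
On rustic: r(17)→3·17+10≡9=j; u(20)→3·20+10≡18=s; s(18)→3·18+10≡12=m; t(19)→3·19+10≡15=p; i(8)→3·8+10≡8=i; c(2)→3·2+10≡16=q (all mod 26).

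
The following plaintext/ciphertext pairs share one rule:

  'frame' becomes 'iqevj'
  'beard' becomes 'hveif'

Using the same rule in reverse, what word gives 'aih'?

The output letters match the input read backwards, each shifted +4: frame reversed is emarf. The word is reversed, then every letter is shifted forward by 4.
Reversing it on aih: shift back: a−4=w, i−4=e, h−4=d → wed; then reverse → dew.

dew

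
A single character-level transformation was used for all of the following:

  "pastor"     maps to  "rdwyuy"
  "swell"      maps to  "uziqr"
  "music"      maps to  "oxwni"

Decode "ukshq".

Each letter shifts forward by (position + 2), i.e. 2, 3, 4, … — the shift grows by one for each successive letter.
Decoding ukshq: u−2=s, k−3=h, s−4=o, h−5=c, q−6=k.

shock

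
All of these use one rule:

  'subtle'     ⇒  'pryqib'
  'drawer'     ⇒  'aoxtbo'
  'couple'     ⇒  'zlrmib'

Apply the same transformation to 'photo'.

Compare letters: s→p is +23, u→r is +23, b→y is +23 — a constant shift. It's a constant shift of +23 (ROT23).
On photo: p+23=m, h+23=e, o+23=l, t+23=q, o+23=l.

melql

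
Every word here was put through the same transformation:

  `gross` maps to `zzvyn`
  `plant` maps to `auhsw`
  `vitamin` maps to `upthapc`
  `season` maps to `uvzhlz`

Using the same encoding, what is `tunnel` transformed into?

Two steps: reverse the string, then apply a Caesar shift of +7.
For tunnel: reverse → lennut; then shift: l+7=s, e+7=l, n+7=u, n+7=u, u+7=b, t+7=a.

sluuba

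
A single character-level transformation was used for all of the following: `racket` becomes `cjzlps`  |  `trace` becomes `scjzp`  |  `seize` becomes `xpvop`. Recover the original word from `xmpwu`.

Treating letters as 0–25, the rule is x ↦ 21x + 9 (mod 26).
Decoding xmpwu: x(23)→5·(23−9)≡18=s; m(12)→5·(12−9)≡15=p; p(15)→5·(15−9)≡4=e; w(22)→5·(22−9)≡13=n; u(20)→5·(20−9)≡3=d (all mod 26).

spend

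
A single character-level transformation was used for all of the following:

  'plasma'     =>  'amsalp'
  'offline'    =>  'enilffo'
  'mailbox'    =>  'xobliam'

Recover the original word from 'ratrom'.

The output letters match the input read backwards: plasma reversed is amsalp. It's just the letters in reverse order.
Undoing it on ratrom: then reverse → mortar.

mortar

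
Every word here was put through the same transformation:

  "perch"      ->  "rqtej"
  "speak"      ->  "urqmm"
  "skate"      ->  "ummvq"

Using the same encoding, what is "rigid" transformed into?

tuiuf

The shift depends on letter class: consonant p→r is +2, but vowel e→q is +12. The rule splits by letter class: vowels +12, consonants +2.
For rigid: r(cons)+2=t, i(vowel)+12=u, g(cons)+2=i, i(vowel)+12=u, d(cons)+2=f.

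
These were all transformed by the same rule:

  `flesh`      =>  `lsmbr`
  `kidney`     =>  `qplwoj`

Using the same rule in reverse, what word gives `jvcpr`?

dough

In flesh: f→l is +6, l→s is +7, e→m is +8, s→b is +9 — the shift increases by 1 each position. Each letter shifts forward by (position + 6), i.e. 6, 7, 8, … — the shift grows by one for each successive letter.
Decoding jvcpr: j−6=d, v−7=o, c−8=u, p−9=g, r−10=h.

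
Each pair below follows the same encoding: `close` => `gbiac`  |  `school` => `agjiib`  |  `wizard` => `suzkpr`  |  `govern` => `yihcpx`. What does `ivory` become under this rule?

uhipo

Each letter's alphabet position (a=0..z=25) is mapped through 11·x+10 mod 26 — an affine cipher.
On ivory: i(8)→11·8+10≡20=u; v(21)→11·21+10≡7=h; o(14)→11·14+10≡8=i; r(17)→11·17+10≡15=p; y(24)→11·24+10≡14=o (all mod 26).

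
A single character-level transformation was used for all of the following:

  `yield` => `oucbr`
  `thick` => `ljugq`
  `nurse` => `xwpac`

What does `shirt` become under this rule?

This is an affine cipher: with a=0,…,z=25, each position x becomes (11x+10) mod 26.
For shirt: s(18)→11·18+10≡0=a; h(7)→11·7+10≡9=j; i(8)→11·8+10≡20=u; r(17)→11·17+10≡15=p; t(19)→11·19+10≡11=l (all mod 26).

ajupl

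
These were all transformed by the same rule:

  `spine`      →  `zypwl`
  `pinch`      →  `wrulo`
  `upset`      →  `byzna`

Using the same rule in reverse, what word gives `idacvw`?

It's a Vigenère-style cipher with numeric key [7,9]: position i shifts by key[i mod 2].
Undoing it on idacvw: i−7=b, d−9=u, a−7=t, c−9=t, v−7=o, w−9=n.

button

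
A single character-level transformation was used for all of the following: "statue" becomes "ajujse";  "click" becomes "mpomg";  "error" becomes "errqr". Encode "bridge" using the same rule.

drovwe

s(18)→a(0) and t(19)→j(9) fit y≡9x+20 (mod 26); the inverse of 9 mod 26 is 3. Each letter's alphabet position (a=0..z=25) is mapped through 9·x+20 mod 26 — an affine cipher.
For bridge: b(1)→9·1+20≡3=d; r(17)→9·17+20≡17=r; i(8)→9·8+20≡14=o; d(3)→9·3+20≡21=v; g(6)→9·6+20≡22=w; e(4)→9·4+20≡4=e (all mod 26).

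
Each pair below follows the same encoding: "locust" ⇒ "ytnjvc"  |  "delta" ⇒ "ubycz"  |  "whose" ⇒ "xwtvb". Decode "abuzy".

l(11)→y(24) and o(14)→t(19) fit y≡7x+25 (mod 26); the inverse of 7 mod 26 is 15. This is an affine cipher: with a=0,…,z=25, each position x becomes (7x+25) mod 26.
Reversing it on abuzy: a(0)→15·(0−25)≡15=p; b(1)→15·(1−25)≡4=e; u(20)→15·(20−25)≡3=d; z(25)→15·(25−25)≡0=a; y(24)→15·(24−25)≡11=l (all mod 26).

pedal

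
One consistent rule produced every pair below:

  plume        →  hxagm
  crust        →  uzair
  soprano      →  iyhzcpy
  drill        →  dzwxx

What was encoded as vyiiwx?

p(15)→h(7) and l(11)→x(23) fit y≡9x+2 (mod 26); the inverse of 9 mod 26 is 3. This is an affine cipher: with a=0,…,z=25, each position x becomes (9x+2) mod 26.
Decoding vyiiwx: v(21)→3·(21−2)≡5=f; y(24)→3·(24−2)≡14=o; i(8)→3·(8−2)≡18=s; i(8)→3·(8−2)≡18=s; w(22)→3·(22−2)≡8=i; x(23)→3·(23−2)≡11=l (all mod 26).

fossil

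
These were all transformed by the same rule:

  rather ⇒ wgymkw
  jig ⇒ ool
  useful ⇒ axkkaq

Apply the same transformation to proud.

uwuai

The shift depends on letter class: consonant r→w is +5, but vowel a→g is +6. Vowels shift forward by 6 and consonants shift forward by 5.
Applying it to proud: p(cons)+5=u, r(cons)+5=w, o(vowel)+6=u, u(vowel)+6=a, d(cons)+5=i.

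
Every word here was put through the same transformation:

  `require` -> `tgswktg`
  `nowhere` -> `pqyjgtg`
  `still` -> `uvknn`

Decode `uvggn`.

Compare letters: r→t is +2, e→g is +2, q→s is +2 — a constant shift. It's a constant shift of +2 (ROT2).
Decoding uvggn: u−2=s, v−2=t, g−2=e, g−2=e, n−2=l.

steel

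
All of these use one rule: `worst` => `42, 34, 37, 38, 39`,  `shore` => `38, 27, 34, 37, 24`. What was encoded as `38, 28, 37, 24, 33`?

w is letter #23 and maps to 42: an offset of 19. Each letter is replaced by its alphabet position (a=1..z=26) + 19.
Undoing it on 38, 28, 37, 24, 33: 38→(38−19)÷1=19=s, 28→(28−19)÷1=9=i, 37→(37−19)÷1=18=r, 24→(24−19)÷1=5=e, 33→(33−19)÷1=14=n.

siren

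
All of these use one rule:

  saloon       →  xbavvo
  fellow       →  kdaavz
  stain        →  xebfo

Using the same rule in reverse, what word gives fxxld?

issue

Each letter's alphabet position (a=0..z=25) is mapped through 7·x+1 mod 26 — an affine cipher.
Undoing it on fxxld: f(5)→15·(5−1)≡8=i; x(23)→15·(23−1)≡18=s; x(23)→15·(23−1)≡18=s; l(11)→15·(11−1)≡20=u; d(3)→15·(3−1)≡4=e (all mod 26).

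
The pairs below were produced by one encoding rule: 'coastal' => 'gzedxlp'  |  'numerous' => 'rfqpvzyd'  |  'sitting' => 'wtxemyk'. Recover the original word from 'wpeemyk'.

Shifts by position in coastal: pos 0: c→g (+4), pos 1: o→z (+11), pos 2: a→e (+4), pos 3: s→d (+11) — repeating every 2. A repeating key of period 2 is used — shifts +4, +11 over and over.
Undoing it on wpeemyk: w−4=s, p−11=e, e−4=a, e−11=t, m−4=i, y−11=n, k−4=g.

seating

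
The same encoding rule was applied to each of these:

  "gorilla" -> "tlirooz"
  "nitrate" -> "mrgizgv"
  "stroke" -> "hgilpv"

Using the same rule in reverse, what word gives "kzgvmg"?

patent

Each pair mirrors across the alphabet (g↔t, o↔l, r↔i): positions sum to 25. This is the alphabet-reversal cipher (Atbash): a becomes z, b becomes y, etc.
Reversing it on kzgvmg: k↔p, z↔a, g↔t, v↔e, m↔n, g↔t.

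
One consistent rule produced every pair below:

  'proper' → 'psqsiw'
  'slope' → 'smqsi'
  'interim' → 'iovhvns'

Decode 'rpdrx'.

In proper: p→p is +0, r→s is +1, o→q is +2, p→s is +3 — the shift increases by 1 each position. The shift increases by 1 at each position, starting from +0: 0, 1, 2, ….
Undoing it on rpdrx: r−0=r, p−1=o, d−2=b, r−3=o, x−4=t.

robot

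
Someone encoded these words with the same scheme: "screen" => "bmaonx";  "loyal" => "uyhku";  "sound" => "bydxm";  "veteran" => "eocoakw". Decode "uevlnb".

A repeating key of period 2 is used — shifts +9, +10 over and over.
Decoding uevlnb: u−9=l, e−10=u, v−9=m, l−10=b, n−9=e, b−10=r.

lumber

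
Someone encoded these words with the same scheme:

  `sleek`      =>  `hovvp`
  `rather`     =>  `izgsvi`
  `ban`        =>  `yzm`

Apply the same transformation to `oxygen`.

Each pair mirrors across the alphabet (s↔h, l↔o, e↔v): positions sum to 25. This is the alphabet-reversal cipher (Atbash): a becomes z, b becomes y, etc.
For oxygen: o↔l, x↔c, y↔b, g↔t, e↔v, n↔m.

lcbtvm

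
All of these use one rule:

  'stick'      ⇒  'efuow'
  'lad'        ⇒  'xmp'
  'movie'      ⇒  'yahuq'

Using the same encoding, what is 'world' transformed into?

Compare letters: s→e is +12, t→f is +12, i→u is +12 — a constant shift. This is a Caesar cipher with shift 12.
For world: w+12=i, o+12=a, r+12=d, l+12=x, d+12=p.

iadxp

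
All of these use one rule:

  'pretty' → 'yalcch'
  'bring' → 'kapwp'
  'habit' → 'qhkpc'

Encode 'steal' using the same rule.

The shift depends on letter class: consonant p→y is +9, but vowel e→l is +7. Two shifts are in play — +7 for a/e/i/o/u, +9 for every other letter.
For steal: s(cons)+9=b, t(cons)+9=c, e(vowel)+7=l, a(vowel)+7=h, l(cons)+9=u.

bclhu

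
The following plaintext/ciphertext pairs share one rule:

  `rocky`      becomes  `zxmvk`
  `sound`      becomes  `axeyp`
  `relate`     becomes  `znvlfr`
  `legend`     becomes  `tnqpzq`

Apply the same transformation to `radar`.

In rocky: r→z is +8, o→x is +9, c→m is +10, k→v is +11 — the shift increases by 1 each position. Letter i (0-indexed) is shifted by i+8, so successive shifts are 8, 9, 10, ….
For radar: r+8=z, a+9=j, d+10=n, a+11=l, r+12=d.

zjnld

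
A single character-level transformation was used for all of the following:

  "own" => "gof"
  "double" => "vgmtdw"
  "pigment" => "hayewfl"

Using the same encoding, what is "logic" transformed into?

Compare letters: o→g is +18, w→o is +18, n→f is +18 — a constant shift. This is a Caesar cipher with shift 18.
On logic: l+18=d, o+18=g, g+18=y, i+18=a, c+18=u.

dgyau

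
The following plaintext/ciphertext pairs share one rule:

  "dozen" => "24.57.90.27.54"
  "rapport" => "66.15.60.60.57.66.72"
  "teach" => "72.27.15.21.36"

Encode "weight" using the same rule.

81.27.39.33.36.72

d(#4)→24 and o(#15)→57: differences scale by 3, so n = 3·pos + 12. Each letter becomes 3×(its alphabet position, a=1..z=26) + 12.
For weight: w=23→81, e=5→27, i=9→39, g=7→33, h=8→36, t=20→72.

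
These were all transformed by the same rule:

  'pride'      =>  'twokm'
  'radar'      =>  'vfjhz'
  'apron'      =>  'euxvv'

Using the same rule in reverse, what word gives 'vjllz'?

refer

In pride: p→t is +4, r→w is +5, i→o is +6, d→k is +7 — the shift increases by 1 each position. The shift increases by 1 at each position, starting from +4: 4, 5, 6, ….
Undoing it on vjllz: v−4=r, j−5=e, l−6=f, l−7=e, z−8=r.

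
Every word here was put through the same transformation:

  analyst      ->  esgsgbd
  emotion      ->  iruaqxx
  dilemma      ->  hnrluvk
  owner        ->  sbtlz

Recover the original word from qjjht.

medal

In analyst: a→e is +4, n→s is +5, a→g is +6, l→s is +7 — the shift increases by 1 each position. Letter i (0-indexed) is shifted by i+4, so successive shifts are 4, 5, 6, ….
Reversing it on qjjht: q−4=m, j−5=e, j−6=d, h−7=a, t−8=l.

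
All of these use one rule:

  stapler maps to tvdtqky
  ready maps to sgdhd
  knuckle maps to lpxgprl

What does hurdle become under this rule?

In stapler: s→t is +1, t→v is +2, a→d is +3, p→t is +4 — the shift increases by 1 each position. Letter i (0-indexed) is shifted by i+1, so successive shifts are 1, 2, 3, ….
Applying it to hurdle: h+1=i, u+2=w, r+3=u, d+4=h, l+5=q, e+6=k.

iwuhqk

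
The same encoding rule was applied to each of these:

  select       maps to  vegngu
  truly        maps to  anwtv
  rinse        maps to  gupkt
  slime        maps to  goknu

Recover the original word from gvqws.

quote

The output letters match the input read backwards, each shifted +2: select reversed is tceles. Read the word backwards and shift each letter +2.
Reversing it on gvqws: shift back: g−2=e, v−2=t, q−2=o, w−2=u, s−2=q → etouq; then reverse → quote.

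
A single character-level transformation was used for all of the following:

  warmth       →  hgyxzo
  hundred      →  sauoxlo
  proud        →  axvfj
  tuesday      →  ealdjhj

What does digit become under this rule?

The shifts repeat in a cycle of length 3: positions 0,1,… shift by +11, +6, +7, then the pattern repeats.
On digit: d+11=o, i+6=o, g+7=n, i+11=t, t+6=z.

oontz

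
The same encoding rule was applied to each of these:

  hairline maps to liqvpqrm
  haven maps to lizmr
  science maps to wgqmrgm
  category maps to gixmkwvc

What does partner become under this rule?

The shift depends on letter class: consonant h→l is +4, but vowel a→i is +8. Vowels shift forward by 8 and consonants shift forward by 4.
On partner: p(cons)+4=t, a(vowel)+8=i, r(cons)+4=v, t(cons)+4=x, n(cons)+4=r, e(vowel)+8=m, r(cons)+4=v.

tivxrmv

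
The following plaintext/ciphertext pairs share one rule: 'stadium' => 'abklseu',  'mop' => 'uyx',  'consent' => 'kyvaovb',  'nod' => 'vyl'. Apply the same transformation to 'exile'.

The shift depends on letter class: consonant s→a is +8, but vowel a→k is +10. Vowels shift forward by 10 and consonants shift forward by 8.
Applying it to exile: e(vowel)+10=o, x(cons)+8=f, i(vowel)+10=s, l(cons)+8=t, e(vowel)+10=o.

ofsto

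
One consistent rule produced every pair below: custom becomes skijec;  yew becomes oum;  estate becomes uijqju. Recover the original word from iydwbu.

Compare letters: c→s is +16, u→k is +16, s→i is +16 — a constant shift. This is a Caesar cipher with shift 16.
Undoing it on iydwbu: i−16=s, y−16=i, d−16=n, w−16=g, b−16=l, u−16=e.

single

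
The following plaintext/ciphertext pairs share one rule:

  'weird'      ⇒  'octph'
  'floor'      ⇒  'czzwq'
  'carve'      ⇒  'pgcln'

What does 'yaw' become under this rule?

Two steps: reverse the string, then apply a Caesar shift of +11.
For yaw: reverse → way; then shift: w+11=h, a+11=l, y+11=j.

hlj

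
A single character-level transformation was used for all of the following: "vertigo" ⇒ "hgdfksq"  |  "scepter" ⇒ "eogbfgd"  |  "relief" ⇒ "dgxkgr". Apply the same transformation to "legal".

The shift depends on letter class: consonant v→h is +12, but vowel e→g is +2. Two shifts are in play — +2 for a/e/i/o/u, +12 for every other letter.
Applying it to legal: l(cons)+12=x, e(vowel)+2=g, g(cons)+12=s, a(vowel)+2=c, l(cons)+12=x.

xgscx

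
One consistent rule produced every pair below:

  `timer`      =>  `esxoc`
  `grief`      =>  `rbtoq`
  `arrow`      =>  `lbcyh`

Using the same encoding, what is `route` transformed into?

cyfdp

Shifts by position in timer: pos 0: t→e (+11), pos 1: i→s (+10), pos 2: m→x (+11), pos 3: e→o (+10) — repeating every 2. The shifts repeat in a cycle of length 2: positions 0,1,… shift by +11, +10, then the pattern repeats.
Applying it to route: r+11=c, o+10=y, u+11=f, t+10=d, e+11=p.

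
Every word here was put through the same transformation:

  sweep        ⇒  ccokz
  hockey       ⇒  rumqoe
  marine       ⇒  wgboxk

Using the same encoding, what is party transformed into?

Shifts by position in sweep: pos 0: s→c (+10), pos 1: w→c (+6), pos 2: e→o (+10), pos 3: e→k (+6) — repeating every 2. The shifts repeat in a cycle of length 2: positions 0,1,… shift by +10, +6, then the pattern repeats.
Applying it to party: p+10=z, a+6=g, r+10=b, t+6=z, y+10=i.

zgbzi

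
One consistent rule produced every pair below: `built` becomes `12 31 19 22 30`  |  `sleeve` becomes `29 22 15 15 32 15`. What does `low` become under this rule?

22 25 33

b is letter #2 and maps to 12: an offset of 10. The number is (letter's place in the alphabet, a=1) + 10.
For low: l=12→22, o=15→25, w=23→33.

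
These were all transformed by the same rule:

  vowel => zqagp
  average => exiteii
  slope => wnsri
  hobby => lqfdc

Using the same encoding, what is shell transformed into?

The shifts repeat in a cycle of length 2: positions 0,1,… shift by +4, +2, then the pattern repeats.
For shell: s+4=w, h+2=j, e+4=i, l+2=n, l+4=p.

wjinp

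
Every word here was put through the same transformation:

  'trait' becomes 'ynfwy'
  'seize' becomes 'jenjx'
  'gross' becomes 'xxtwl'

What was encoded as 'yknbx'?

swift

The output letters match the input read backwards, each shifted +5: trait reversed is tiart. Two steps: reverse the string, then apply a Caesar shift of +5.
Reversing it on yknbx: shift back: y−5=t, k−5=f, n−5=i, b−5=w, x−5=s → tfiws; then reverse → swift.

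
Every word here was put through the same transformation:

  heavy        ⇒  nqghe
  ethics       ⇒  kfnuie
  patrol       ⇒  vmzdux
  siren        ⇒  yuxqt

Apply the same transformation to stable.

Shifts by position in heavy: pos 0: h→n (+6), pos 1: e→q (+12), pos 2: a→g (+6), pos 3: v→h (+12) — repeating every 2. It's a Vigenère-style cipher with numeric key [6,12]: position i shifts by key[i mod 2].
For stable: s+6=y, t+12=f, a+6=g, b+12=n, l+6=r, e+12=q.

yfgnrq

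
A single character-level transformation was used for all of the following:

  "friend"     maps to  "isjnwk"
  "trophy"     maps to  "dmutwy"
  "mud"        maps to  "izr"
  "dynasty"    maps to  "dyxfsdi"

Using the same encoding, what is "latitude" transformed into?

jizynyfq

The output letters match the input read backwards, each shifted +5: friend reversed is dneirf. Read the word backwards and shift each letter +5.
For latitude: reverse → edutital; then shift: e+5=j, d+5=i, u+5=z, t+5=y, i+5=n, t+5=y, a+5=f, l+5=q.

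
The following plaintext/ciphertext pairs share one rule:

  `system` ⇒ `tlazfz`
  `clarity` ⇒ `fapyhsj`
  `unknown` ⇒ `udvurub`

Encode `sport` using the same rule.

ayvwz

Read the word backwards and shift each letter +7.
Applying it to sport: reverse → trops; then shift: t+7=a, r+7=y, o+7=v, p+7=w, s+7=z.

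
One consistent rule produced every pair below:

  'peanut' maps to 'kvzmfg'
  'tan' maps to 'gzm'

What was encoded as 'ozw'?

lad

Each pair mirrors across the alphabet (p↔k, e↔v, a↔z): positions sum to 25. This is the alphabet-reversal cipher (Atbash): a becomes z, b becomes y, etc.
Decoding ozw: o↔l, z↔a, w↔d.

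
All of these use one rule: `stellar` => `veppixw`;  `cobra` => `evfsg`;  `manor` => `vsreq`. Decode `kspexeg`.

The output letters match the input read backwards, each shifted +4: stellar reversed is rallets. Read the word backwards and shift each letter +4.
Decoding kspexeg: shift back: k−4=g, s−4=o, p−4=l, e−4=a, x−4=t, e−4=a, g−4=c → golatac; then reverse → catalog.

catalog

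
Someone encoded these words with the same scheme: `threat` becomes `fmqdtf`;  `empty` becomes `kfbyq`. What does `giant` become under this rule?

fzmus

The output letters match the input read backwards, each shifted +12: threat reversed is taerht. Read the word backwards and shift each letter +12.
On giant: reverse → tnaig; then shift: t+12=f, n+12=z, a+12=m, i+12=u, g+12=s.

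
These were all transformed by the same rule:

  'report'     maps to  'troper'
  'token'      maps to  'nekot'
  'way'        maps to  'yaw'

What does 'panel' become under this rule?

The output letters match the input read backwards: report reversed is troper. The word is simply reversed.
For panel: reverse → lenap.

lenap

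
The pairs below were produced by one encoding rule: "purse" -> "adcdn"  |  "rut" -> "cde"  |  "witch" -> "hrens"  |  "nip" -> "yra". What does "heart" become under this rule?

The shift depends on letter class: consonant p→a is +11, but vowel u→d is +9. The rule splits by letter class: vowels +9, consonants +11.
For heart: h(cons)+11=s, e(vowel)+9=n, a(vowel)+9=j, r(cons)+11=c, t(cons)+11=e.

snjce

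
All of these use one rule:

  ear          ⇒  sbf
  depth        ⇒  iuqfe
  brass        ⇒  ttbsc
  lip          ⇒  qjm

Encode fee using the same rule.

Read the word backwards and shift each letter +1.
Applying it to fee: reverse → eef; then shift: e+1=f, e+1=f, f+1=g.

ffg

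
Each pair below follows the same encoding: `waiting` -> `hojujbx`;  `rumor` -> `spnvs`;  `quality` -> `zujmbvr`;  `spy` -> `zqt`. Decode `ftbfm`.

Two steps: reverse the string, then apply a Caesar shift of +1.
Decoding ftbfm: shift back: f−1=e, t−1=s, b−1=a, f−1=e, m−1=l → esael; then reverse → lease.

lease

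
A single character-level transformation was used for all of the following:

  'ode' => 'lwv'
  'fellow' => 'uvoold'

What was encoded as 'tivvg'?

Each pair mirrors across the alphabet (o↔l, d↔w, e↔v): positions sum to 25. Letters are reflected about the middle of the alphabet (position → 25−position): Atbash.
Undoing it on tivvg: t↔g, i↔r, v↔e, v↔e, g↔t.

greet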